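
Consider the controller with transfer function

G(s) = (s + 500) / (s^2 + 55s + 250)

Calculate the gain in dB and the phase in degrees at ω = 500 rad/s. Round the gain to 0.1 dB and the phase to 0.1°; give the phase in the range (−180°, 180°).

-51.0 dB, -128.7°

Substitute s = j500:
Numerator: (j500) + 500 = 500 + j500
Denominator: (j500)^2 + 55(j500) + 250 = -249750 + j27500
|N| = √(500² + 500²) ≈ 707.11, ∠N ≈ 45.00°
|D| = √(249750² + 27500²) ≈ 2.5126e+05, ∠D ≈ 173.72°
|G| = 707.11 / 2.5126e+05 ≈ 0.0028143
Gain = 20 log₁₀(0.0028143) ≈ -51.01 dB
∠G = 45.00° − 173.72° = -128.72°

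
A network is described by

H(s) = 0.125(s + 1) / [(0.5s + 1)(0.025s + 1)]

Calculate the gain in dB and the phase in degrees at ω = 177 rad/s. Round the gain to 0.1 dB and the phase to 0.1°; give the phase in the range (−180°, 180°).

-25.2 dB, -76.9°

At ω = 177 rad/s:
zero (1 + j177·1) = 1 + j177 → |·| ≈ 177, ∠ ≈ 89.68°
pole (1 + j177·0.5) = 1 + j88.5 → |·| ≈ 88.506, ∠ ≈ 89.35°
pole (1 + j177·0.025) = 1 + j4.425 → |·| ≈ 4.5366, ∠ ≈ 77.27°
|H| = 0.125 · 177 / (88.506 · 4.5366) ≈ 0.055104
Gain = 20 log₁₀(0.055104) ≈ -25.18 dB
∠H = (89.68°) − (89.35° + 77.27°) = -76.94°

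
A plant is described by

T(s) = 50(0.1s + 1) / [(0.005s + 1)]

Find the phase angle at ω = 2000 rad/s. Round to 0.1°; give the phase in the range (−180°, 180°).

At ω = 2000 rad/s:
zero (1 + j2000·0.1) = 1 + j200 → |·| ≈ 200, ∠ ≈ 89.71°
pole (1 + j2000·0.005) = 1 + j10 → |·| ≈ 10.05, ∠ ≈ 84.29°
∠T = (89.71°) − (84.29°) = 5.42°

5.4°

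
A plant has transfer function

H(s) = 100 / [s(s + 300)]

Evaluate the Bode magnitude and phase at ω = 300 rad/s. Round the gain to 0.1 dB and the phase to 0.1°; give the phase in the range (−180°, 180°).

At s = jω = j300:
pole (s+300): 300 + j300 → |·| = √(300²+300²) = √180000 ≈ 424.26, ∠ = arctan(300/300) ≈ 45.00°
pole at origin: |s| = 300, ∠ = 90.00° (in denominator)
|H| = 100 / 1.2728e+05 ≈ 0.00078567
Gain = 20 log₁₀(0.00078567) ≈ -62.10 dB
∠H = 0.00° − 135.00° = -135.00°

-62.1 dB, -135.0°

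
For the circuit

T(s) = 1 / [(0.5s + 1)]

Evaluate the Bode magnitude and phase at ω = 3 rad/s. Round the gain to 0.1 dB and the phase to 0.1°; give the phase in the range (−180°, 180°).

-5.1 dB, -56.3°

At ω = 3 rad/s:
pole (1 + j3·0.5) = 1 + j1.5 → |·| ≈ 1.8028, ∠ ≈ 56.31°
|T| = 1 · 1 / (1.8028) ≈ 0.55469
Gain = 20 log₁₀(0.55469) ≈ -5.12 dB
∠T = (0°) − (56.31°) = -56.31°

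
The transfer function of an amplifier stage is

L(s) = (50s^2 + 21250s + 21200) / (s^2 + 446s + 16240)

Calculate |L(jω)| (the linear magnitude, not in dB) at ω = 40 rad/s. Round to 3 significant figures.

36.9

Substitute s = j40:
Numerator: 50(j40)^2 + 21250(j40) + 21200 = -58800 + j850000
Denominator: (j40)^2 + 446(j40) + 16240 = 14640 + j17840
|N| = √(58800² + 850000²) ≈ 8.5203e+05, ∠N ≈ 93.96°
|D| = √(14640² + 17840²) ≈ 23078, ∠D ≈ 50.63°
|L| = 8.5203e+05 / 23078 ≈ 36.92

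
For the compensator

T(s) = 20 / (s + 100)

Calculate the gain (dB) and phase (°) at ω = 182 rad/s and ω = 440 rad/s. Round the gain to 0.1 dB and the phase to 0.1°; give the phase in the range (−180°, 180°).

ω = 182: -20.3 dB, -61.2°; ω = 440: -27.1 dB, -77.2°

Substitute s = j182:
Numerator: 20 = 20 + j0
Denominator: (j182) + 100 = 100 + j182
|N| = √(20² + 0²) ≈ 20, ∠N ≈ 0.00°
|D| = √(100² + 182²) ≈ 207.66, ∠D ≈ 61.21°
|T| = 20 / 207.66 ≈ 0.096311
Gain = 20 log₁₀(0.096311) ≈ -20.33 dB
∠T = 0.00° − 61.21° = -61.21°

Substitute s = j440:
Numerator: 20 = 20 + j0
Denominator: (j440) + 100 = 100 + j440
|N| = √(20² + 0²) ≈ 20, ∠N ≈ 0.00°
|D| = √(100² + 440²) ≈ 451.22, ∠D ≈ 77.20°
|T| = 20 / 451.22 ≈ 0.044324
Gain = 20 log₁₀(0.044324) ≈ -27.07 dB
∠T = 0.00° − 77.20° = -77.20°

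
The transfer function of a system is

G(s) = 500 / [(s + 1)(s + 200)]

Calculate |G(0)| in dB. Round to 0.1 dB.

8.0 dB

G(0) = 500 / (1·200) = 2.5
20 log₁₀(2.5) ≈ 7.96 dB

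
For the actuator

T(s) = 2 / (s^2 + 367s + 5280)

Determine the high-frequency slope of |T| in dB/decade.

-40 dB/decade

Each pole contributes −20 dB/decade at high frequency; each zero contributes +20 dB/decade.
Net: 0 zero(s) − 2 pole(s) → -40 dB/decade.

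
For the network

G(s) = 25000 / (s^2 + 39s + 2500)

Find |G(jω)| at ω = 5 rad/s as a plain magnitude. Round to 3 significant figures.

At s = jω = j5:
quadratic: (j5)² + 39·j5 + 2500 = 2475 + j195 → |·| ≈ 2482.7, ∠ ≈ 4.50°
|G| = 25000 / 2482.7 ≈ 10.07

10.1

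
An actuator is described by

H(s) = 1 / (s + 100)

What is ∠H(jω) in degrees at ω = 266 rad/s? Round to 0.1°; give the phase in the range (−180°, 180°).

-69.4°

Substitute s = j266:
Numerator: 1 = 1 + j0
Denominator: (j266) + 100 = 100 + j266
|N| = √(1² + 0²) ≈ 1, ∠N ≈ 0.00°
|D| = √(100² + 266²) ≈ 284.18, ∠D ≈ 69.40°
∠H = 0.00° − 69.40° = -69.40°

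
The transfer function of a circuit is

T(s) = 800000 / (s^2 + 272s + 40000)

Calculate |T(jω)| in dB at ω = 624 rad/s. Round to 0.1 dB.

6.3 dB

At s = jω = j624:
quadratic: (j624)² + 272·j624 + 40000 = -349376 + j169728 → |·| ≈ 3.8842e+05, ∠ ≈ 154.09°
|T| = 800000 / 3.8842e+05 ≈ 2.0596
Gain = 20 log₁₀(2.0596) ≈ 6.28 dB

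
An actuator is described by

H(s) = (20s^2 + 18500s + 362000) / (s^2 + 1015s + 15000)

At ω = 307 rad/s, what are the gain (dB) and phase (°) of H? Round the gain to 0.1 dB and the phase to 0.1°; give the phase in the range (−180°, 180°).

25.2 dB, 0.7°

Substitute s = j307:
Numerator: 20(j307)^2 + 18500(j307) + 362000 = -1522980 + j5679500
Denominator: (j307)^2 + 1015(j307) + 15000 = -79249 + j311605
|N| = √(1522980² + 5679500²) ≈ 5.8802e+06, ∠N ≈ 105.01°
|D| = √(79249² + 311605²) ≈ 3.2152e+05, ∠D ≈ 104.27°
|H| = 5.8802e+06 / 3.2152e+05 ≈ 18.289
Gain = 20 log₁₀(18.289) ≈ 25.24 dB
∠H = 105.01° − 104.27° = 0.74°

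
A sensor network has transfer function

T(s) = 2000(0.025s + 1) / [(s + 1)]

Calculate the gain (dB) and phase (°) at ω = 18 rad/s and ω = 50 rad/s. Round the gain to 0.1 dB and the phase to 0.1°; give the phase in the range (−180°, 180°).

ω = 18: 41.7 dB, -62.6°; ω = 50: 36.1 dB, -37.5°

At ω = 18 rad/s:
zero (1 + j18·0.025) = 1 + j0.45 → |·| ≈ 1.0966, ∠ ≈ 24.23°
pole (1 + j18·1) = 1 + j18 → |·| ≈ 18.028, ∠ ≈ 86.82°
|T| = 2000 · 1.0966 / (18.028) ≈ 121.66
Gain = 20 log₁₀(121.66) ≈ 41.70 dB
∠T = (24.23°) − (86.82°) = -62.59°

At ω = 50 rad/s:
zero (1 + j50·0.025) = 1 + j1.25 → |·| ≈ 1.6008, ∠ ≈ 51.34°
pole (1 + j50·1) = 1 + j50 → |·| ≈ 50.01, ∠ ≈ 88.85°
|T| = 2000 · 1.6008 / (50.01) ≈ 64.019
Gain = 20 log₁₀(64.019) ≈ 36.13 dB
∠T = (51.34°) − (88.85°) = -37.51°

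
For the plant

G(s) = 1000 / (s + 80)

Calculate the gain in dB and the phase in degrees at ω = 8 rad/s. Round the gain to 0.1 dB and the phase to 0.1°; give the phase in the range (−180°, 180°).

21.9 dB, -5.7°

At s = jω = j8:
pole (s+80): 80 + j8 → |·| = √(80²+8²) = √6464 ≈ 80.399, ∠ = arctan(8/80) ≈ 5.71°
|G| = 1000 / 80.399 ≈ 12.438
Gain = 20 log₁₀(12.438) ≈ 21.90 dB
∠G = 0.00° − 5.71° = -5.71°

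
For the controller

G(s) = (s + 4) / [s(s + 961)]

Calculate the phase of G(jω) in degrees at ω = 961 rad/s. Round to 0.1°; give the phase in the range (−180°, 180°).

-45.2°

At s = jω = j961:
zero (s+4): 4 + j961 → |·| = √(4²+961²) = √923537 ≈ 961.01, ∠ = arctan(961/4) ≈ 89.76°
pole (s+961): 961 + j961 → |·| = √(961²+961²) = √1847042 ≈ 1359.1, ∠ = arctan(961/961) ≈ 45.00°
pole at origin: |s| = 961, ∠ = 90.00° (in denominator)
∠G = 89.76° − 135.00° = -45.24°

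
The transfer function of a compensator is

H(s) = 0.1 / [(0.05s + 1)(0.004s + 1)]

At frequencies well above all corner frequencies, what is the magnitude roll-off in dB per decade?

-40 dB/decade

Each pole contributes −20 dB/decade at high frequency; each zero contributes +20 dB/decade.
Net: 0 zero(s) − 2 pole(s) → -40 dB/decade.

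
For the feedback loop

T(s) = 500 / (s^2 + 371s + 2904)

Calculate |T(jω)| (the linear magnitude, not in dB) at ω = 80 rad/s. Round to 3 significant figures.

Substitute s = j80:
Numerator: 500 = 500 + j0
Denominator: (j80)^2 + 371(j80) + 2904 = -3496 + j29680
|N| = √(500² + 0²) ≈ 500, ∠N ≈ 0.00°
|D| = √(3496² + 29680²) ≈ 29885, ∠D ≈ 96.72°
|T| = 500 / 29885 ≈ 0.016731

0.0167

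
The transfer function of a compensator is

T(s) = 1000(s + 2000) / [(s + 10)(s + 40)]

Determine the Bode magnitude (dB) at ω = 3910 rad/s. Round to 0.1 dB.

At s = jω = j3910:
zero (s+2000): 2000 + j3910 → |·| = √(2000²+3910²) = √19288100 ≈ 4391.8, ∠ = arctan(3910/2000) ≈ 62.91°
pole (s+10): 10 + j3910 → |·| = √(10²+3910²) = √15288200 ≈ 3910, ∠ = arctan(3910/10) ≈ 89.85°
pole (s+40): 40 + j3910 → |·| = √(40²+3910²) = √15289700 ≈ 3910.2, ∠ = arctan(3910/40) ≈ 89.41°
|T| = 1000 · 4391.8 / 1.5289e+07 ≈ 0.28725
Gain = 20 log₁₀(0.28725) ≈ -10.83 dB

-10.8 dB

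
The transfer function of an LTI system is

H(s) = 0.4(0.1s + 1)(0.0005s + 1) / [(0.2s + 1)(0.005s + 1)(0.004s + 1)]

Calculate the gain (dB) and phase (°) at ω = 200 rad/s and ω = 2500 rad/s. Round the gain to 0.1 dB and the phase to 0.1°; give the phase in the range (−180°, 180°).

ω = 200: -19.1 dB, -79.4°; ω = 2500: -51.9 dB, -118.5°

At ω = 200 rad/s:
zero (1 + j200·0.1) = 1 + j20 → |·| ≈ 20.025, ∠ ≈ 87.14°
zero (1 + j200·0.0005) = 1 + j0.1 → |·| ≈ 1.005, ∠ ≈ 5.71°
pole (1 + j200·0.2) = 1 + j40 → |·| ≈ 40.012, ∠ ≈ 88.57°
pole (1 + j200·0.005) = 1 + j1 → |·| ≈ 1.4142, ∠ ≈ 45.00°
pole (1 + j200·0.004) = 1 + j0.8 → |·| ≈ 1.2806, ∠ ≈ 38.66°
|H| = 0.4 · 20.025 · 1.005 / (40.012 · 1.4142 · 1.2806) ≈ 0.11109
Gain = 20 log₁₀(0.11109) ≈ -19.09 dB
∠H = (87.14° + 5.71°) − (88.57° + 45.00° + 38.66°) = -79.38°

At ω = 2500 rad/s:
zero (1 + j2500·0.1) = 1 + j250 → |·| ≈ 250, ∠ ≈ 89.77°
zero (1 + j2500·0.0005) = 1 + j1.25 → |·| ≈ 1.6008, ∠ ≈ 51.34°
pole (1 + j2500·0.2) = 1 + j500 → |·| ≈ 500, ∠ ≈ 89.89°
pole (1 + j2500·0.005) = 1 + j12.5 → |·| ≈ 12.54, ∠ ≈ 85.43°
pole (1 + j2500·0.004) = 1 + j10 → |·| ≈ 10.05, ∠ ≈ 84.29°
|H| = 0.4 · 250 · 1.6008 / (500 · 12.54 · 10.05) ≈ 0.0025404
Gain = 20 log₁₀(0.0025404) ≈ -51.90 dB
∠H = (89.77° + 51.34°) − (89.89° + 85.43° + 84.29°) = -118.50°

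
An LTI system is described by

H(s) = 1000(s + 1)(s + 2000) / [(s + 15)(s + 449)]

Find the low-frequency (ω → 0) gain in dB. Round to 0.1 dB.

H(0) = 1000·1·2000 / (15·449) ≈ 296.96
20 log₁₀(296.96) ≈ 49.45 dB

49.5 dB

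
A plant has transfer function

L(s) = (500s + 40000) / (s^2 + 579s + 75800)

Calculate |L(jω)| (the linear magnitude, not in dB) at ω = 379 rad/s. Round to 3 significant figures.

0.843

Substitute s = j379:
Numerator: 500(j379) + 40000 = 40000 + j189500
Denominator: (j379)^2 + 579(j379) + 75800 = -67841 + j219441
|N| = √(40000² + 189500²) ≈ 1.9368e+05, ∠N ≈ 78.08°
|D| = √(67841² + 219441²) ≈ 2.2969e+05, ∠D ≈ 107.18°
|L| = 1.9368e+05 / 2.2969e+05 ≈ 0.84322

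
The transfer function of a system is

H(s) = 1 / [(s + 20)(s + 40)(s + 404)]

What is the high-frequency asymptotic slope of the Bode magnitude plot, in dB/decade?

Each pole contributes −20 dB/decade at high frequency; each zero contributes +20 dB/decade.
Net: 0 zero(s) − 3 pole(s) → -60 dB/decade.

-60 dB/decade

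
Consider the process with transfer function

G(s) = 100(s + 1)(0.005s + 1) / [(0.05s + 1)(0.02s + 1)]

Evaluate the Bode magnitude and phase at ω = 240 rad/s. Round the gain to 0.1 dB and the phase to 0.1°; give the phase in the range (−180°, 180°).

At ω = 240 rad/s:
zero (1 + j240·1) = 1 + j240 → |·| ≈ 240, ∠ ≈ 89.76°
zero (1 + j240·0.005) = 1 + j1.2 → |·| ≈ 1.562, ∠ ≈ 50.19°
pole (1 + j240·0.05) = 1 + j12 → |·| ≈ 12.042, ∠ ≈ 85.24°
pole (1 + j240·0.02) = 1 + j4.8 → |·| ≈ 4.9031, ∠ ≈ 78.23°
|G| = 100 · 240 · 1.562 / (12.042 · 4.9031) ≈ 634.93
Gain = 20 log₁₀(634.93) ≈ 56.05 dB
∠G = (89.76° + 50.19°) − (85.24° + 78.23°) = -23.52°

56.1 dB, -23.5°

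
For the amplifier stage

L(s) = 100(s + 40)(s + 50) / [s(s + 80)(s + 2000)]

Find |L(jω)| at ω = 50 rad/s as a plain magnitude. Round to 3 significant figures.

At s = jω = j50:
zero (s+40): 40 + j50 → |·| = √(40²+50²) = √4100 ≈ 64.031, ∠ = arctan(50/40) ≈ 51.34°
zero (s+50): 50 + j50 → |·| = √(50²+50²) = √5000 ≈ 70.711, ∠ = arctan(50/50) ≈ 45.00°
pole (s+80): 80 + j50 → |·| = √(80²+50²) = √8900 ≈ 94.34, ∠ = arctan(50/80) ≈ 32.01°
pole (s+2000): 2000 + j50 → |·| = √(2000²+50²) = √4002500 ≈ 2000.6, ∠ = arctan(50/2000) ≈ 1.43°
pole at origin: |s| = 50, ∠ = 90.00° (in denominator)
|L| = 100 · 4527.7 / 9.4368e+06 ≈ 0.047979

0.0480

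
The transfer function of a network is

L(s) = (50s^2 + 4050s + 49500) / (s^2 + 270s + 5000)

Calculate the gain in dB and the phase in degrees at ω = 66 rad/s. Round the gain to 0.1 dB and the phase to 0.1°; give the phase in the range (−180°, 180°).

25.0 dB, 34.3°

Substitute s = j66:
Numerator: 50(j66)^2 + 4050(j66) + 49500 = -168300 + j267300
Denominator: (j66)^2 + 270(j66) + 5000 = 644 + j17820
|N| = √(168300² + 267300²) ≈ 3.1587e+05, ∠N ≈ 122.20°
|D| = √(644² + 17820²) ≈ 17832, ∠D ≈ 87.93°
|L| = 3.1587e+05 / 17832 ≈ 17.714
Gain = 20 log₁₀(17.714) ≈ 24.97 dB
∠L = 122.20° − 87.93° = 34.27°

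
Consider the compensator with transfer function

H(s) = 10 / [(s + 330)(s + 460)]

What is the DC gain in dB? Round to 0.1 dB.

H(0) = 10 / (330·460) ≈ 6.5876e-05
20 log₁₀(6.5876e-05) ≈ -83.63 dB

-83.6 dB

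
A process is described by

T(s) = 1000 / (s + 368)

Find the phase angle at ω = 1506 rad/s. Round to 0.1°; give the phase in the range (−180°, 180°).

-76.3°

Substitute s = j1506:
Numerator: 1000 = 1000 + j0
Denominator: (j1506) + 368 = 368 + j1506
|N| = √(1000² + 0²) ≈ 1000, ∠N ≈ 0.00°
|D| = √(368² + 1506²) ≈ 1550.3, ∠D ≈ 76.27°
∠T = 0.00° − 76.27° = -76.27°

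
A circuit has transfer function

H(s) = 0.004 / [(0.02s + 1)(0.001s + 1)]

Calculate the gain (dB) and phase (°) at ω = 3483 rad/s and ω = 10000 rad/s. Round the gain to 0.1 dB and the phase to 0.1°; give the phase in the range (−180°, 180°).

ω = 3483: -96.0 dB, -163.2°; ω = 10000: -114.0 dB, -174.0°

At ω = 3483 rad/s:
pole (1 + j3483·0.02) = 1 + j69.66 → |·| ≈ 69.667, ∠ ≈ 89.18°
pole (1 + j3483·0.001) = 1 + j3.483 → |·| ≈ 3.6237, ∠ ≈ 73.98°
|H| = 0.004 · 1 / (69.667 · 3.6237) ≈ 1.5845e-05
Gain = 20 log₁₀(1.5845e-05) ≈ -96.00 dB
∠H = (0°) − (89.18° + 73.98°) = -163.16°

At ω = 10000 rad/s:
pole (1 + j10000·0.02) = 1 + j200 → |·| ≈ 200, ∠ ≈ 89.71°
pole (1 + j10000·0.001) = 1 + j10 → |·| ≈ 10.05, ∠ ≈ 84.29°
|H| = 0.004 · 1 / (200 · 10.05) ≈ 1.99e-06
Gain = 20 log₁₀(1.99e-06) ≈ -114.02 dB
∠H = (0°) − (89.71° + 84.29°) = -174.00°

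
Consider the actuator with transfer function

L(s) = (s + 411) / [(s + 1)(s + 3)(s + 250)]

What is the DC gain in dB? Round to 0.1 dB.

L(0) = 1·411 / (1·3·250) = 0.548
20 log₁₀(0.548) ≈ -5.22 dB

-5.2 dB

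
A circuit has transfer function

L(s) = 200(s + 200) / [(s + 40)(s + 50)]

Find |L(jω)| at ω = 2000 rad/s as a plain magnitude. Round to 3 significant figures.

At s = jω = j2000:
zero (s+200): 200 + j2000 → |·| = √(200²+2000²) = √4040000 ≈ 2010, ∠ = arctan(2000/200) ≈ 84.29°
pole (s+40): 40 + j2000 → |·| = √(40²+2000²) = √4001600 ≈ 2000.4, ∠ = arctan(2000/40) ≈ 88.85°
pole (s+50): 50 + j2000 → |·| = √(50²+2000²) = √4002500 ≈ 2000.6, ∠ = arctan(2000/50) ≈ 88.57°
|L| = 200 · 2010 / 4.002e+06 ≈ 0.10045

0.100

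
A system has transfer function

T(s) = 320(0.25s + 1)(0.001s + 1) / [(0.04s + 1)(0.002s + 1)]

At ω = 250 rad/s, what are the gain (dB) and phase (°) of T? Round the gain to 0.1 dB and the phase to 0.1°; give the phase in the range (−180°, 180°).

At ω = 250 rad/s:
zero (1 + j250·0.25) = 1 + j62.5 → |·| ≈ 62.508, ∠ ≈ 89.08°
zero (1 + j250·0.001) = 1 + j0.25 → |·| ≈ 1.0308, ∠ ≈ 14.04°
pole (1 + j250·0.04) = 1 + j10 → |·| ≈ 10.05, ∠ ≈ 84.29°
pole (1 + j250·0.002) = 1 + j0.5 → |·| ≈ 1.118, ∠ ≈ 26.57°
|T| = 320 · 62.508 · 1.0308 / (10.05 · 1.118) ≈ 1835.1
Gain = 20 log₁₀(1835.1) ≈ 65.27 dB
∠T = (89.08° + 14.04°) − (84.29° + 26.57°) = -7.74°

65.3 dB, -7.7°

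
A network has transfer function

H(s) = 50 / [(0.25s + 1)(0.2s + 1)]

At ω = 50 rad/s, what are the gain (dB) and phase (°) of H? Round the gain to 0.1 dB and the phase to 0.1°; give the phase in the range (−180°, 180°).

-8.0 dB, -169.7°

At ω = 50 rad/s:
pole (1 + j50·0.25) = 1 + j12.5 → |·| ≈ 12.54, ∠ ≈ 85.43°
pole (1 + j50·0.2) = 1 + j10 → |·| ≈ 10.05, ∠ ≈ 84.29°
|H| = 50 · 1 / (12.54 · 10.05) ≈ 0.39674
Gain = 20 log₁₀(0.39674) ≈ -8.03 dB
∠H = (0°) − (85.43° + 84.29°) = -169.72°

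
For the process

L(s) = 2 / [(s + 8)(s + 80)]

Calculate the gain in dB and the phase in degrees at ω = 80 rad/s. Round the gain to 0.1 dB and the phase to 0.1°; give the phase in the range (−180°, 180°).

-73.2 dB, -129.3°

At s = jω = j80:
pole (s+8): 8 + j80 → |·| = √(8²+80²) = √6464 ≈ 80.399, ∠ = arctan(80/8) ≈ 84.29°
pole (s+80): 80 + j80 → |·| = √(80²+80²) = √12800 ≈ 113.14, ∠ = arctan(80/80) ≈ 45.00°
|L| = 2 / 9096.3 ≈ 0.00021987
Gain = 20 log₁₀(0.00021987) ≈ -73.16 dB
∠L = 0.00° − 129.29° = -129.29°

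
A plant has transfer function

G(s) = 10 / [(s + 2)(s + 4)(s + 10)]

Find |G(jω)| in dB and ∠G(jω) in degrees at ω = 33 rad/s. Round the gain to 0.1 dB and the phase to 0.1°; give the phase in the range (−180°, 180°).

At s = jω = j33:
pole (s+2): 2 + j33 → |·| = √(2²+33²) = √1093 ≈ 33.061, ∠ = arctan(33/2) ≈ 86.53°
pole (s+4): 4 + j33 → |·| = √(4²+33²) = √1105 ≈ 33.242, ∠ = arctan(33/4) ≈ 83.09°
pole (s+10): 10 + j33 → |·| = √(10²+33²) = √1189 ≈ 34.482, ∠ = arctan(33/10) ≈ 73.14°
|G| = 10 / 37896 ≈ 0.00026388
Gain = 20 log₁₀(0.00026388) ≈ -71.57 dB
∠G = 0.00° − 242.76° = -242.76° ≡ 117.24° (principal value)

-71.6 dB, 117.2°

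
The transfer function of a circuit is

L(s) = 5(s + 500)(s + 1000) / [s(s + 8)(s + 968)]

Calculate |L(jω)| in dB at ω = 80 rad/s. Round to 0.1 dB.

At s = jω = j80:
zero (s+500): 500 + j80 → |·| = √(500²+80²) = √256400 ≈ 506.36, ∠ = arctan(80/500) ≈ 9.09°
zero (s+1000): 1000 + j80 → |·| = √(1000²+80²) = √1006400 ≈ 1003.2, ∠ = arctan(80/1000) ≈ 4.57°
pole (s+8): 8 + j80 → |·| = √(8²+80²) = √6464 ≈ 80.399, ∠ = arctan(80/8) ≈ 84.29°
pole (s+968): 968 + j80 → |·| = √(968²+80²) = √943424 ≈ 971.3, ∠ = arctan(80/968) ≈ 4.72°
pole at origin: |s| = 80, ∠ = 90.00° (in denominator)
|L| = 5 · 5.0798e+05 / 6.2473e+06 ≈ 0.40656
Gain = 20 log₁₀(0.40656) ≈ -7.82 dB

-7.8 dB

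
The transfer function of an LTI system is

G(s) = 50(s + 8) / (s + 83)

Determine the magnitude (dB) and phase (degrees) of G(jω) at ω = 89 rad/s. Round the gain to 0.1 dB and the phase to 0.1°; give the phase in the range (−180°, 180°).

31.3 dB, 37.9°

At s = jω = j89:
zero (s+8): 8 + j89 → |·| = √(8²+89²) = √7985 ≈ 89.359, ∠ = arctan(89/8) ≈ 84.86°
pole (s+83): 83 + j89 → |·| = √(83²+89²) = √14810 ≈ 121.7, ∠ = arctan(89/83) ≈ 47.00°
|G| = 50 · 89.359 / 121.7 ≈ 36.713
Gain = 20 log₁₀(36.713) ≈ 31.30 dB
∠G = 84.86° − 47.00° = 37.86°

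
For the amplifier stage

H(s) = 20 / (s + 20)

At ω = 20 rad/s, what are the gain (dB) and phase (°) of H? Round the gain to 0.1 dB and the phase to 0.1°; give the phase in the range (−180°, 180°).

-3.0 dB, -45.0°

Substitute s = j20:
Numerator: 20 = 20 + j0
Denominator: (j20) + 20 = 20 + j20
|N| = √(20² + 0²) ≈ 20, ∠N ≈ 0.00°
|D| = √(20² + 20²) ≈ 28.284, ∠D ≈ 45.00°
|H| = 20 / 28.284 ≈ 0.70711
Gain = 20 log₁₀(0.70711) ≈ -3.01 dB
∠H = 0.00° − 45.00° = -45.00°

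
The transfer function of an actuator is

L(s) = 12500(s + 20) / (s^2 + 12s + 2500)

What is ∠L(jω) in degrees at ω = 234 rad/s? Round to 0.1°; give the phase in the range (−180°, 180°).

At s = jω = j234:
zero (s+20): 20 + j234 → |·| = √(20²+234²) = √55156 ≈ 234.85, ∠ = arctan(234/20) ≈ 85.11°
quadratic: (j234)² + 12·j234 + 2500 = -52256 + j2808 → |·| ≈ 52331, ∠ ≈ 176.92°
∠L = 85.11° − 176.92° = -91.81°

-91.8°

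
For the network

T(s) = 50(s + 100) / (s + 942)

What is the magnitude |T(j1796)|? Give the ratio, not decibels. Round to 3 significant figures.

44.3

At s = jω = j1796:
zero (s+100): 100 + j1796 → |·| = √(100²+1796²) = √3235616 ≈ 1798.8, ∠ = arctan(1796/100) ≈ 86.81°
pole (s+942): 942 + j1796 → |·| = √(942²+1796²) = √4112980 ≈ 2028, ∠ = arctan(1796/942) ≈ 62.32°
|T| = 50 · 1798.8 / 2028 ≈ 44.349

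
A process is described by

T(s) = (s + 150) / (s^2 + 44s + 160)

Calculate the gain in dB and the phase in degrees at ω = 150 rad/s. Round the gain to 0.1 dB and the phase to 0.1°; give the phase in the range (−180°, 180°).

-40.8 dB, -118.5°

Substitute s = j150:
Numerator: (j150) + 150 = 150 + j150
Denominator: (j150)^2 + 44(j150) + 160 = -22340 + j6600
|N| = √(150² + 150²) ≈ 212.13, ∠N ≈ 45.00°
|D| = √(22340² + 6600²) ≈ 23295, ∠D ≈ 163.54°
|T| = 212.13 / 23295 ≈ 0.0091062
Gain = 20 log₁₀(0.0091062) ≈ -40.81 dB
∠T = 45.00° − 163.54° = -118.54°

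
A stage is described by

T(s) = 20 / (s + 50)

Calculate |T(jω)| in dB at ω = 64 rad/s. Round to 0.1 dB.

-12.2 dB

Substitute s = j64:
Numerator: 20 = 20 + j0
Denominator: (j64) + 50 = 50 + j64
|N| = √(20² + 0²) ≈ 20, ∠N ≈ 0.00°
|D| = √(50² + 64²) ≈ 81.216, ∠D ≈ 52.00°
|T| = 20 / 81.216 ≈ 0.24626
Gain = 20 log₁₀(0.24626) ≈ -12.17 dB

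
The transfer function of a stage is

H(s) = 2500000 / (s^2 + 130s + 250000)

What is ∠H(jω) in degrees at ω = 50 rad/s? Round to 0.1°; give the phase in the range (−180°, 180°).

-1.5°

At s = jω = j50:
quadratic: (j50)² + 130·j50 + 250000 = 247500 + j6500 → |·| ≈ 2.4759e+05, ∠ ≈ 1.50°
∠H = 0.00° − 1.50° = -1.50°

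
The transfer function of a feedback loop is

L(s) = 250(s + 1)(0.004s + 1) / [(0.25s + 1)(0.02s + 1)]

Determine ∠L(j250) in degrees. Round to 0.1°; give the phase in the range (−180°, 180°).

-33.0°

At ω = 250 rad/s:
zero (1 + j250·1) = 1 + j250 → |·| ≈ 250, ∠ ≈ 89.77°
zero (1 + j250·0.004) = 1 + j1 → |·| ≈ 1.4142, ∠ ≈ 45.00°
pole (1 + j250·0.25) = 1 + j62.5 → |·| ≈ 62.508, ∠ ≈ 89.08°
pole (1 + j250·0.02) = 1 + j5 → |·| ≈ 5.099, ∠ ≈ 78.69°
∠L = (89.77° + 45.00°) − (89.08° + 78.69°) = -33.00°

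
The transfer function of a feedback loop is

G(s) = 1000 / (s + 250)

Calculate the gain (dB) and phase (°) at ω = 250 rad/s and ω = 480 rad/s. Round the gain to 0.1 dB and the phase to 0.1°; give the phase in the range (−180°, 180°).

Substitute s = j250:
Numerator: 1000 = 1000 + j0
Denominator: (j250) + 250 = 250 + j250
|N| = √(1000² + 0²) ≈ 1000, ∠N ≈ 0.00°
|D| = √(250² + 250²) ≈ 353.55, ∠D ≈ 45.00°
|G| = 1000 / 353.55 ≈ 2.8285
Gain = 20 log₁₀(2.8285) ≈ 9.03 dB
∠G = 0.00° − 45.00° = -45.00°

Substitute s = j480:
Numerator: 1000 = 1000 + j0
Denominator: (j480) + 250 = 250 + j480
|N| = √(1000² + 0²) ≈ 1000, ∠N ≈ 0.00°
|D| = √(250² + 480²) ≈ 541.2, ∠D ≈ 62.49°
|G| = 1000 / 541.2 ≈ 1.8477
Gain = 20 log₁₀(1.8477) ≈ 5.33 dB
∠G = 0.00° − 62.49° = -62.49°

ω = 250: 9.0 dB, -45.0°; ω = 480: 5.3 dB, -62.5°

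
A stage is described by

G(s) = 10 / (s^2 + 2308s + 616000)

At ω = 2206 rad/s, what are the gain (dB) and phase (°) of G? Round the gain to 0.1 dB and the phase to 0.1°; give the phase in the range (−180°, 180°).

-116.4 dB, -129.9°

Substitute s = j2206:
Numerator: 10 = 10 + j0
Denominator: (j2206)^2 + 2308(j2206) + 616000 = -4250436 + j5091448
|N| = √(10² + 0²) ≈ 10, ∠N ≈ 0.00°
|D| = √(4250436² + 5091448²) ≈ 6.6324e+06, ∠D ≈ 129.86°
|G| = 10 / 6.6324e+06 ≈ 1.5077e-06
Gain = 20 log₁₀(1.5077e-06) ≈ -116.43 dB
∠G = 0.00° − 129.86° = -129.86°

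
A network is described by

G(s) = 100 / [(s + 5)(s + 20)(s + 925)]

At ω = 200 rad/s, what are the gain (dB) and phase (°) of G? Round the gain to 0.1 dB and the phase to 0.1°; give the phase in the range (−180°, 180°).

-111.6 dB, 174.9°

At s = jω = j200:
pole (s+5): 5 + j200 → |·| = √(5²+200²) = √40025 ≈ 200.06, ∠ = arctan(200/5) ≈ 88.57°
pole (s+20): 20 + j200 → |·| = √(20²+200²) = √40400 ≈ 201, ∠ = arctan(200/20) ≈ 84.29°
pole (s+925): 925 + j200 → |·| = √(925²+200²) = √895625 ≈ 946.37, ∠ = arctan(200/925) ≈ 12.20°
|G| = 100 / 3.8055e+07 ≈ 2.6278e-06
Gain = 20 log₁₀(2.6278e-06) ≈ -111.61 dB
∠G = 0.00° − 185.06° = -185.06° ≡ 174.94° (principal value)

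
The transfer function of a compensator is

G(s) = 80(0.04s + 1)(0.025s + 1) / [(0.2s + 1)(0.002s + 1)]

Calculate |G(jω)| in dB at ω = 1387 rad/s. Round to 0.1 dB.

At ω = 1387 rad/s:
zero (1 + j1387·0.04) = 1 + j55.48 → |·| ≈ 55.489, ∠ ≈ 88.97°
zero (1 + j1387·0.025) = 1 + j34.675 → |·| ≈ 34.689, ∠ ≈ 88.35°
pole (1 + j1387·0.2) = 1 + j277.4 → |·| ≈ 277.4, ∠ ≈ 89.79°
pole (1 + j1387·0.002) = 1 + j2.774 → |·| ≈ 2.9487, ∠ ≈ 70.18°
|G| = 80 · 55.489 · 34.689 / (277.4 · 2.9487) ≈ 188.26
Gain = 20 log₁₀(188.26) ≈ 45.50 dB

45.5 dB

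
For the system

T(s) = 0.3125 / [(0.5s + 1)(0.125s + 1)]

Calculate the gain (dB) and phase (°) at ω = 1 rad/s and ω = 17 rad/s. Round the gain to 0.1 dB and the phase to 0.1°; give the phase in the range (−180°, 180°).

At ω = 1 rad/s:
pole (1 + j1·0.5) = 1 + j0.5 → |·| ≈ 1.118, ∠ ≈ 26.57°
pole (1 + j1·0.125) = 1 + j0.125 → |·| ≈ 1.0078, ∠ ≈ 7.13°
|T| = 0.3125 · 1 / (1.118 · 1.0078) ≈ 0.27735
Gain = 20 log₁₀(0.27735) ≈ -11.14 dB
∠T = (0°) − (26.57° + 7.13°) = -33.70°

At ω = 17 rad/s:
pole (1 + j17·0.5) = 1 + j8.5 → |·| ≈ 8.5586, ∠ ≈ 83.29°
pole (1 + j17·0.125) = 1 + j2.125 → |·| ≈ 2.3485, ∠ ≈ 64.80°
|T| = 0.3125 · 1 / (8.5586 · 2.3485) ≈ 0.015547
Gain = 20 log₁₀(0.015547) ≈ -36.17 dB
∠T = (0°) − (83.29° + 64.80°) = -148.09°

ω = 1: -11.1 dB, -33.7°; ω = 17: -36.2 dB, -148.1°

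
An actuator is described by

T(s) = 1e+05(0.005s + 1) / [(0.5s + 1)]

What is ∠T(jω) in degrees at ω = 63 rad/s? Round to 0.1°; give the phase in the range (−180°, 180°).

-70.7°

At ω = 63 rad/s:
zero (1 + j63·0.005) = 1 + j0.315 → |·| ≈ 1.0484, ∠ ≈ 17.48°
pole (1 + j63·0.5) = 1 + j31.5 → |·| ≈ 31.516, ∠ ≈ 88.18°
∠T = (17.48°) − (88.18°) = -70.70°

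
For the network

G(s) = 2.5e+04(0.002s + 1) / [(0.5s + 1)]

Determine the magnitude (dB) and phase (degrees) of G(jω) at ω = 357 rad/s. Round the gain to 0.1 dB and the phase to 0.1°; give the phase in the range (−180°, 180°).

At ω = 357 rad/s:
zero (1 + j357·0.002) = 1 + j0.714 → |·| ≈ 1.2287, ∠ ≈ 35.53°
pole (1 + j357·0.5) = 1 + j178.5 → |·| ≈ 178.5, ∠ ≈ 89.68°
|G| = 2.5e+04 · 1.2287 / (178.5) ≈ 172.09
Gain = 20 log₁₀(172.09) ≈ 44.72 dB
∠G = (35.53°) − (89.68°) = -54.15°

44.7 dB, -54.2°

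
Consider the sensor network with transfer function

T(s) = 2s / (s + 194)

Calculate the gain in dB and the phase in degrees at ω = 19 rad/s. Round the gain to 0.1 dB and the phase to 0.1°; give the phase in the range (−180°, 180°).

At s = jω = j19:
zero at origin: s = j19 → |·| = 19, ∠ = 90.00°
pole (s+194): 194 + j19 → |·| = √(194²+19²) = √37997 ≈ 194.93, ∠ = arctan(19/194) ≈ 5.59°
|T| = 2 · 19 / 194.93 ≈ 0.19494
Gain = 20 log₁₀(0.19494) ≈ -14.20 dB
∠T = 90.00° − 5.59° = 84.41°

-14.2 dB, 84.4°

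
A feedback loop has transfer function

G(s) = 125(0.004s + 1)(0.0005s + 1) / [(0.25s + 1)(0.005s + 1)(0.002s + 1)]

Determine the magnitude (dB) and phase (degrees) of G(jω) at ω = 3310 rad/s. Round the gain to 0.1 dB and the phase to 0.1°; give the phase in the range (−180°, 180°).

At ω = 3310 rad/s:
zero (1 + j3310·0.004) = 1 + j13.24 → |·| ≈ 13.278, ∠ ≈ 85.68°
zero (1 + j3310·0.0005) = 1 + j1.655 → |·| ≈ 1.9337, ∠ ≈ 58.86°
pole (1 + j3310·0.25) = 1 + j827.5 → |·| ≈ 827.5, ∠ ≈ 89.93°
pole (1 + j3310·0.005) = 1 + j16.55 → |·| ≈ 16.58, ∠ ≈ 86.54°
pole (1 + j3310·0.002) = 1 + j6.62 → |·| ≈ 6.6951, ∠ ≈ 81.41°
|G| = 125 · 13.278 · 1.9337 / (827.5 · 16.58 · 6.6951) ≈ 0.03494
Gain = 20 log₁₀(0.03494) ≈ -29.13 dB
∠G = (85.68° + 58.86°) − (89.93° + 86.54° + 81.41°) = -113.34°

-29.1 dB, -113.3°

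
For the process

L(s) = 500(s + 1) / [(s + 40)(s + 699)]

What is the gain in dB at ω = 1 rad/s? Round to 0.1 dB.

-31.9 dB

At s = jω = j1:
zero (s+1): 1 + j1 → |·| = √(1²+1²) = √2 ≈ 1.4142, ∠ = arctan(1/1) ≈ 45.00°
pole (s+40): 40 + j1 → |·| = √(40²+1²) = √1601 ≈ 40.012, ∠ = arctan(1/40) ≈ 1.43°
pole (s+699): 699 + j1 → |·| = √(699²+1²) = √488602 ≈ 699, ∠ = arctan(1/699) ≈ 0.08°
|L| = 500 · 1.4142 / 27968 ≈ 0.025282
Gain = 20 log₁₀(0.025282) ≈ -31.94 dB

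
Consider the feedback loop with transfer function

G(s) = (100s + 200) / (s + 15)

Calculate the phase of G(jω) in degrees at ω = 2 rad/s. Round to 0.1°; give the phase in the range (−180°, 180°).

Substitute s = j2:
Numerator: 100(j2) + 200 = 200 + j200
Denominator: (j2) + 15 = 15 + j2
|N| = √(200² + 200²) ≈ 282.84, ∠N ≈ 45.00°
|D| = √(15² + 2²) ≈ 15.133, ∠D ≈ 7.59°
∠G = 45.00° − 7.59° = 37.41°

37.4°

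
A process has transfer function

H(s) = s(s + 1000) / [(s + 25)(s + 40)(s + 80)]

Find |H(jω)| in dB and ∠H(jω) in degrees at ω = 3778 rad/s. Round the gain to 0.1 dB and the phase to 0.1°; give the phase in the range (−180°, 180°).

-71.3 dB, -102.6°

At s = jω = j3778:
zero (s+1000): 1000 + j3778 → |·| = √(1000²+3778²) = √15273284 ≈ 3908.1, ∠ = arctan(3778/1000) ≈ 75.17°
zero at origin: s = j3778 → |·| = 3778, ∠ = 90.00°
pole (s+25): 25 + j3778 → |·| = √(25²+3778²) = √14273909 ≈ 3778.1, ∠ = arctan(3778/25) ≈ 89.62°
pole (s+40): 40 + j3778 → |·| = √(40²+3778²) = √14274884 ≈ 3778.2, ∠ = arctan(3778/40) ≈ 89.39°
pole (s+80): 80 + j3778 → |·| = √(80²+3778²) = √14279684 ≈ 3778.8, ∠ = arctan(3778/80) ≈ 88.79°
|H| = 1 · 1.4765e+07 / 5.394e+10 ≈ 0.00027373
Gain = 20 log₁₀(0.00027373) ≈ -71.25 dB
∠H = 165.17° − 267.80° = -102.63°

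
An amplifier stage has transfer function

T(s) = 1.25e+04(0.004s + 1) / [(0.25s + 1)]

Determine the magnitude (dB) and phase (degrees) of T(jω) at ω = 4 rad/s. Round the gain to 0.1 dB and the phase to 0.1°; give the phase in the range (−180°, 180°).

78.9 dB, -44.1°

At ω = 4 rad/s:
zero (1 + j4·0.004) = 1 + j0.016 → |·| ≈ 1.0001, ∠ ≈ 0.92°
pole (1 + j4·0.25) = 1 + j1 → |·| ≈ 1.4142, ∠ ≈ 45.00°
|T| = 1.25e+04 · 1.0001 / (1.4142) ≈ 8839.8
Gain = 20 log₁₀(8839.8) ≈ 78.93 dB
∠T = (0.92°) − (45.00°) = -44.08°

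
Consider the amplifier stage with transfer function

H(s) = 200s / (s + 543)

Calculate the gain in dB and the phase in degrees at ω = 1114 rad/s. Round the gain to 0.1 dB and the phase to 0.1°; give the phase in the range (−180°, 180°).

At s = jω = j1114:
zero at origin: s = j1114 → |·| = 1114, ∠ = 90.00°
pole (s+543): 543 + j1114 → |·| = √(543²+1114²) = √1535845 ≈ 1239.3, ∠ = arctan(1114/543) ≈ 64.01°
|H| = 200 · 1114 / 1239.3 ≈ 179.78
Gain = 20 log₁₀(179.78) ≈ 45.09 dB
∠H = 90.00° − 64.01° = 25.99°

45.1 dB, 26.0°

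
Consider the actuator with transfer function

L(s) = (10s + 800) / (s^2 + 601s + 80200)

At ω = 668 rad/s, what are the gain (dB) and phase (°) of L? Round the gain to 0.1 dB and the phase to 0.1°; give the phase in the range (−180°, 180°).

-38.1 dB, -49.2°

Substitute s = j668:
Numerator: 10(j668) + 800 = 800 + j6680
Denominator: (j668)^2 + 601(j668) + 80200 = -366024 + j401468
|N| = √(800² + 6680²) ≈ 6727.7, ∠N ≈ 83.17°
|D| = √(366024² + 401468²) ≈ 5.4328e+05, ∠D ≈ 132.36°
|L| = 6727.7 / 5.4328e+05 ≈ 0.012383
Gain = 20 log₁₀(0.012383) ≈ -38.14 dB
∠L = 83.17° − 132.36° = -49.19°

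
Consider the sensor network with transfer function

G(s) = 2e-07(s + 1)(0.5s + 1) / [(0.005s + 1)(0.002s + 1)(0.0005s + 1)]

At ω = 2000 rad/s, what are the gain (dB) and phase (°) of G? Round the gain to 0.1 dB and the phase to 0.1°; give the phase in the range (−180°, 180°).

-43.3 dB, -25.3°

At ω = 2000 rad/s:
zero (1 + j2000·1) = 1 + j2000 → |·| ≈ 2000, ∠ ≈ 89.97°
zero (1 + j2000·0.5) = 1 + j1000 → |·| ≈ 1000, ∠ ≈ 89.94°
pole (1 + j2000·0.005) = 1 + j10 → |·| ≈ 10.05, ∠ ≈ 84.29°
pole (1 + j2000·0.002) = 1 + j4 → |·| ≈ 4.1231, ∠ ≈ 75.96°
pole (1 + j2000·0.0005) = 1 + j1 → |·| ≈ 1.4142, ∠ ≈ 45.00°
|G| = 2e-07 · 2000 · 1000 / (10.05 · 4.1231 · 1.4142) ≈ 0.0068259
Gain = 20 log₁₀(0.0068259) ≈ -43.32 dB
∠G = (89.97° + 89.94°) − (84.29° + 75.96° + 45.00°) = -25.34°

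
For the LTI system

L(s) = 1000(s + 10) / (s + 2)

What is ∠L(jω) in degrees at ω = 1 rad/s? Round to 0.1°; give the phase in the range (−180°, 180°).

At s = jω = j1:
zero (s+10): 10 + j1 → |·| = √(10²+1²) = √101 ≈ 10.05, ∠ = arctan(1/10) ≈ 5.71°
pole (s+2): 2 + j1 → |·| = √(2²+1²) = √5 ≈ 2.2361, ∠ = arctan(1/2) ≈ 26.57°
∠L = 5.71° − 26.57° = -20.86°

-20.9°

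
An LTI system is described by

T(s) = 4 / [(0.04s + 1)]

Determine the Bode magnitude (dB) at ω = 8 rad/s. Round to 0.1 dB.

At ω = 8 rad/s:
pole (1 + j8·0.04) = 1 + j0.32 → |·| ≈ 1.05, ∠ ≈ 17.74°
|T| = 4 · 1 / (1.05) ≈ 3.8095
Gain = 20 log₁₀(3.8095) ≈ 11.62 dB

11.6 dB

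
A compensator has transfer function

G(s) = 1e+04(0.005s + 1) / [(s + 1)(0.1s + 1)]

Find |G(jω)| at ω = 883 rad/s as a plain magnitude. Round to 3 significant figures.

At ω = 883 rad/s:
zero (1 + j883·0.005) = 1 + j4.415 → |·| ≈ 4.5268, ∠ ≈ 77.24°
pole (1 + j883·1) = 1 + j883 → |·| ≈ 883, ∠ ≈ 89.94°
pole (1 + j883·0.1) = 1 + j88.3 → |·| ≈ 88.306, ∠ ≈ 89.35°
|G| = 1e+04 · 4.5268 / (883 · 88.306) ≈ 0.58055

0.581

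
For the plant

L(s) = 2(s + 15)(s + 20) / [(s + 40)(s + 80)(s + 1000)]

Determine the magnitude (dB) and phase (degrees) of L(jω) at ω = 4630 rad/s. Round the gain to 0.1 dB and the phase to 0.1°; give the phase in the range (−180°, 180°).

At s = jω = j4630:
zero (s+15): 15 + j4630 → |·| = √(15²+4630²) = √21437125 ≈ 4630, ∠ = arctan(4630/15) ≈ 89.81°
zero (s+20): 20 + j4630 → |·| = √(20²+4630²) = √21437300 ≈ 4630, ∠ = arctan(4630/20) ≈ 89.75°
pole (s+40): 40 + j4630 → |·| = √(40²+4630²) = √21438500 ≈ 4630.2, ∠ = arctan(4630/40) ≈ 89.51°
pole (s+80): 80 + j4630 → |·| = √(80²+4630²) = √21443300 ≈ 4630.7, ∠ = arctan(4630/80) ≈ 89.01°
pole (s+1000): 1000 + j4630 → |·| = √(1000²+4630²) = √22436900 ≈ 4736.8, ∠ = arctan(4630/1000) ≈ 77.81°
|L| = 2 · 2.1437e+07 / 1.0156e+11 ≈ 0.00042215
Gain = 20 log₁₀(0.00042215) ≈ -67.49 dB
∠L = 179.56° − 256.33° = -76.77°

-67.5 dB, -76.8°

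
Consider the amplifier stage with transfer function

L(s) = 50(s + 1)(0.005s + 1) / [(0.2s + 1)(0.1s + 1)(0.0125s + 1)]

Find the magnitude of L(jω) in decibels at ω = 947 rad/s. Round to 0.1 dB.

0.6 dB

At ω = 947 rad/s:
zero (1 + j947·1) = 1 + j947 → |·| ≈ 947, ∠ ≈ 89.94°
zero (1 + j947·0.005) = 1 + j4.735 → |·| ≈ 4.8394, ∠ ≈ 78.07°
pole (1 + j947·0.2) = 1 + j189.4 → |·| ≈ 189.4, ∠ ≈ 89.70°
pole (1 + j947·0.1) = 1 + j94.7 → |·| ≈ 94.705, ∠ ≈ 89.39°
pole (1 + j947·0.0125) = 1 + j11.8375 → |·| ≈ 11.88, ∠ ≈ 85.17°
|L| = 50 · 947 · 4.8394 / (189.4 · 94.705 · 11.88) ≈ 1.0753
Gain = 20 log₁₀(1.0753) ≈ 0.63 dB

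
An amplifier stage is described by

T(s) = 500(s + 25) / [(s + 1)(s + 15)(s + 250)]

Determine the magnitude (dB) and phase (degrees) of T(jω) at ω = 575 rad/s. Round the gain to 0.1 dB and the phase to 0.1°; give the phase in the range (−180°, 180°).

-57.2 dB, -157.4°

At s = jω = j575:
zero (s+25): 25 + j575 → |·| = √(25²+575²) = √331250 ≈ 575.54, ∠ = arctan(575/25) ≈ 87.51°
pole (s+1): 1 + j575 → |·| = √(1²+575²) = √330626 ≈ 575, ∠ = arctan(575/1) ≈ 89.90°
pole (s+15): 15 + j575 → |·| = √(15²+575²) = √330850 ≈ 575.2, ∠ = arctan(575/15) ≈ 88.51°
pole (s+250): 250 + j575 → |·| = √(250²+575²) = √393125 ≈ 627, ∠ = arctan(575/250) ≈ 66.50°
|T| = 500 · 575.54 / 2.0737e+08 ≈ 0.0013877
Gain = 20 log₁₀(0.0013877) ≈ -57.15 dB
∠T = 87.51° − 244.91° = -157.40°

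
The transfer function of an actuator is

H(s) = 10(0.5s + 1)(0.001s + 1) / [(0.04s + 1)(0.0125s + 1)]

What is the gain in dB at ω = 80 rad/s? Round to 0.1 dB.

At ω = 80 rad/s:
zero (1 + j80·0.5) = 1 + j40 → |·| ≈ 40.012, ∠ ≈ 88.57°
zero (1 + j80·0.001) = 1 + j0.08 → |·| ≈ 1.0032, ∠ ≈ 4.57°
pole (1 + j80·0.04) = 1 + j3.2 → |·| ≈ 3.3526, ∠ ≈ 72.65°
pole (1 + j80·0.0125) = 1 + j1 → |·| ≈ 1.4142, ∠ ≈ 45.00°
|H| = 10 · 40.012 · 1.0032 / (3.3526 · 1.4142) ≈ 84.661
Gain = 20 log₁₀(84.661) ≈ 38.55 dB

38.6 dB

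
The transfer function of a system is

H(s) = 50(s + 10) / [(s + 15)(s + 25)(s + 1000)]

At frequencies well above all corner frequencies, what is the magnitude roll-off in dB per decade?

-40 dB/decade

Each pole contributes −20 dB/decade at high frequency; each zero contributes +20 dB/decade.
Net: 1 zero(s) − 3 pole(s) → -40 dB/decade.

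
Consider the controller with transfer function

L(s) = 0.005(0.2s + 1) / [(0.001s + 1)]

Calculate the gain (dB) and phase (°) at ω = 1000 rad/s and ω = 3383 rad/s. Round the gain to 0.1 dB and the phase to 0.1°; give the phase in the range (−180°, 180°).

At ω = 1000 rad/s:
zero (1 + j1000·0.2) = 1 + j200 → |·| ≈ 200, ∠ ≈ 89.71°
pole (1 + j1000·0.001) = 1 + j1 → |·| ≈ 1.4142, ∠ ≈ 45.00°
|L| = 0.005 · 200 / (1.4142) ≈ 0.70711
Gain = 20 log₁₀(0.70711) ≈ -3.01 dB
∠L = (89.71°) − (45.00°) = 44.71°

At ω = 3383 rad/s:
zero (1 + j3383·0.2) = 1 + j676.6 → |·| ≈ 676.6, ∠ ≈ 89.92°
pole (1 + j3383·0.001) = 1 + j3.383 → |·| ≈ 3.5277, ∠ ≈ 73.53°
|L| = 0.005 · 676.6 / (3.5277) ≈ 0.95898
Gain = 20 log₁₀(0.95898) ≈ -0.36 dB
∠L = (89.92°) − (73.53°) = 16.39°

ω = 1000: -3.0 dB, 44.7°; ω = 3383: -0.4 dB, 16.4°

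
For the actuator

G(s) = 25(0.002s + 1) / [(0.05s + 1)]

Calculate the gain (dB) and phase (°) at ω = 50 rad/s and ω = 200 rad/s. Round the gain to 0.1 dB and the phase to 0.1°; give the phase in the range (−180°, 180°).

At ω = 50 rad/s:
zero (1 + j50·0.002) = 1 + j0.1 → |·| ≈ 1.005, ∠ ≈ 5.71°
pole (1 + j50·0.05) = 1 + j2.5 → |·| ≈ 2.6926, ∠ ≈ 68.20°
|G| = 25 · 1.005 / (2.6926) ≈ 9.3311
Gain = 20 log₁₀(9.3311) ≈ 19.40 dB
∠G = (5.71°) − (68.20°) = -62.49°

At ω = 200 rad/s:
zero (1 + j200·0.002) = 1 + j0.4 → |·| ≈ 1.077, ∠ ≈ 21.80°
pole (1 + j200·0.05) = 1 + j10 → |·| ≈ 10.05, ∠ ≈ 84.29°
|G| = 25 · 1.077 / (10.05) ≈ 2.6791
Gain = 20 log₁₀(2.6791) ≈ 8.56 dB
∠G = (21.80°) − (84.29°) = -62.49°

ω = 50: 19.4 dB, -62.5°; ω = 200: 8.6 dB, -62.5°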